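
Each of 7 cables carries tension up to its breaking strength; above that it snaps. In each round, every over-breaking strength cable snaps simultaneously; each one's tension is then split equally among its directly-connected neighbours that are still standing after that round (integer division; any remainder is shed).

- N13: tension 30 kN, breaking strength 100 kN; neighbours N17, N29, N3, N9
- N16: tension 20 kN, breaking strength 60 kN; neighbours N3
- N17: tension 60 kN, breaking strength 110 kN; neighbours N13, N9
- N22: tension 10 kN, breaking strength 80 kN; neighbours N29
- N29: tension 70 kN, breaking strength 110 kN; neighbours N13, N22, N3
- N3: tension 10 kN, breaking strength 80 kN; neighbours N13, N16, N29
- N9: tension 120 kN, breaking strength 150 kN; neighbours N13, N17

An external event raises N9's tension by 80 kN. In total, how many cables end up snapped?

Round 1 — N9 at 200 > 150. N9 snaps.
  N9 sheds 200 kN to N13, N17: 100 each.
    N13: 30+100 = 130 > 100
    N17: 60+100 = 160 > 110
Round 2 — N13, N17 snap.
  N13 sheds 130 kN to N29, N3: 65 each.
    N29: 70+65 = 135 > 110
    N3: 10+65 = 75 ≤ 80
  N17 sheds 160 kN: no online neighbours, lost.
Round 3 — N29 snaps.
  N29 sheds 135 kN to N22, N3: 67 each (1 lost).
    N22: 10+67 = 77 ≤ 80
    N3: 75+67 = 142 > 80
Round 4 — N3 snaps.
  N3 sheds 142 kN to N16: 142 each.
    N16: 20+142 = 162 > 60
Round 5 — N16 snaps.
  N16 sheds 162 kN: no online neighbours, lost.
No further breaks.

6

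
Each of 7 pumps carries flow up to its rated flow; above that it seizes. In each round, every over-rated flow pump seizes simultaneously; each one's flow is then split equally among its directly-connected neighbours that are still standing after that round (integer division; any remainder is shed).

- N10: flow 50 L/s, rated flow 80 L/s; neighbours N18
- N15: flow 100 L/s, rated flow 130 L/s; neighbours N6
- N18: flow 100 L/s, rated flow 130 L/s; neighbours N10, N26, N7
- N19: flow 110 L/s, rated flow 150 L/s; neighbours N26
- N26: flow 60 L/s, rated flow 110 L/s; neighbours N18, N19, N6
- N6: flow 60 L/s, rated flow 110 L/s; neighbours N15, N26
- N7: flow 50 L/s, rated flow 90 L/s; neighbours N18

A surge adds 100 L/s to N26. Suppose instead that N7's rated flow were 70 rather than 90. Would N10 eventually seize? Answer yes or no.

yes

With N7's rated flow at 70:
Round 1 — N26 at 160 > 110. N26 seizes.
  N26 sheds 160 L/s to N18, N19, N6: 53 each (1 lost).
    N18: 100+53 = 153 > 130
    N19: 110+53 = 163 > 150
    N6: 60+53 = 113 > 110
Round 2 — N18, N19, N6 seize.
  N18 sheds 153 L/s to N10, N7: 76 each (1 lost).
    N10: 50+76 = 126 > 80
    N7: 50+76 = 126 > 70
  N19 sheds 163 L/s: no online neighbours, lost.
  N6 sheds 113 L/s to N15: 113 each.
    N15: 100+113 = 213 > 130
Round 3 — N10, N15, N7 seize.
  N10 sheds 126 L/s: no online neighbours, lost.
  N15 sheds 213 L/s: no online neighbours, lost.
  N7 sheds 126 L/s: no online neighbours, lost.
No further seizures.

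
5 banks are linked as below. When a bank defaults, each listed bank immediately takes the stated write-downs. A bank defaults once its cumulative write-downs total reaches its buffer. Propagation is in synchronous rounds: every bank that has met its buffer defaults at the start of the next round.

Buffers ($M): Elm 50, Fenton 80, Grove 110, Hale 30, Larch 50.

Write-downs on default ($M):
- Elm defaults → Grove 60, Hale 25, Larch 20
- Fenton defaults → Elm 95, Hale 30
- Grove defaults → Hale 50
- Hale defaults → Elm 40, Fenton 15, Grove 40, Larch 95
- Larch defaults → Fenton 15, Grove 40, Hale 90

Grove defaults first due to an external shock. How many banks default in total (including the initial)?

Round 1 — Grove defaults (initial).
  Hale: +50 → 50 ≥ 30
Round 2 — Hale defaults.
  Elm: +40 → 40 < 50
  Fenton: +15 → 15 < 80
  Larch: +95 → 95 ≥ 50
Round 3 — Larch defaults.
  Fenton: +15 → 30 < 80
No further defaults.

3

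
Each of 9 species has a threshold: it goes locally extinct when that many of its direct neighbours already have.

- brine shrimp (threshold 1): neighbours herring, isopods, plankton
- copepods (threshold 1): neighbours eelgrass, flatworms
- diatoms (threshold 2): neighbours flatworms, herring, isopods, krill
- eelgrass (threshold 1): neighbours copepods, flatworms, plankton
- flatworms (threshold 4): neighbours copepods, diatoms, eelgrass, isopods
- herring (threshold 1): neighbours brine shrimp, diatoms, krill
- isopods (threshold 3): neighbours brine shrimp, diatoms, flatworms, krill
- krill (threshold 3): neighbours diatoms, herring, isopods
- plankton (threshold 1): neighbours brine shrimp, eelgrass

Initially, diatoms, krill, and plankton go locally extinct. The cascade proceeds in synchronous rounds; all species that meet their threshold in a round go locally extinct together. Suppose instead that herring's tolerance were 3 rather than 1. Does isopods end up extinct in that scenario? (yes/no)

yes

With herring's tolerance at 3:
Round 1 — diatoms, krill, plankton go locally extinct (initial).
Round 2 — checking thresholds:
  brine shrimp: 1 of 3 neighbours ≥ 1, goes locally extinct.
  eelgrass: 1 of 3 neighbours ≥ 1, goes locally extinct.
  flatworms: 1 of 4 neighbours < 4, holds.
  herring: 2 of 3 neighbours < 3, holds.
  isopods: 2 of 4 neighbours < 3, holds.
Round 3 — checking thresholds:
  copepods: 1 of 2 neighbours ≥ 1, goes locally extinct.
  flatworms: 2 of 4 neighbours < 4, holds.
  herring: 3 of 3 neighbours ≥ 3, goes locally extinct.
  isopods: 3 of 4 neighbours ≥ 3, goes locally extinct.
Round 4 — checking thresholds:
  flatworms: 4 of 4 neighbours ≥ 4, goes locally extinct.
Round 5 — no new extinctions; cascade stops.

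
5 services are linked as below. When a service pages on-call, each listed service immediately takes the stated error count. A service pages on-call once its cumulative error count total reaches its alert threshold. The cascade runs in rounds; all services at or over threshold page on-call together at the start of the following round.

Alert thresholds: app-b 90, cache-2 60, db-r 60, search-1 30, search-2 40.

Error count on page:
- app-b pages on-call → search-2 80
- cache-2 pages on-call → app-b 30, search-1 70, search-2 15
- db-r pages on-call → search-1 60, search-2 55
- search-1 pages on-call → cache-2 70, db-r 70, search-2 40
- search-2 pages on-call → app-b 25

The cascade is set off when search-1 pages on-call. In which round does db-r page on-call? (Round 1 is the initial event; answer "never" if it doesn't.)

2

Round 1 — search-1 pages on-call (initial).
  cache-2: +70 → 70 ≥ 60
  db-r: +70 → 70 ≥ 60
  search-2: +40 → 40 ≥ 40
Round 2 — cache-2, db-r, search-2 page on-call.
  app-b: +30+25 → 55 < 90
No further pages.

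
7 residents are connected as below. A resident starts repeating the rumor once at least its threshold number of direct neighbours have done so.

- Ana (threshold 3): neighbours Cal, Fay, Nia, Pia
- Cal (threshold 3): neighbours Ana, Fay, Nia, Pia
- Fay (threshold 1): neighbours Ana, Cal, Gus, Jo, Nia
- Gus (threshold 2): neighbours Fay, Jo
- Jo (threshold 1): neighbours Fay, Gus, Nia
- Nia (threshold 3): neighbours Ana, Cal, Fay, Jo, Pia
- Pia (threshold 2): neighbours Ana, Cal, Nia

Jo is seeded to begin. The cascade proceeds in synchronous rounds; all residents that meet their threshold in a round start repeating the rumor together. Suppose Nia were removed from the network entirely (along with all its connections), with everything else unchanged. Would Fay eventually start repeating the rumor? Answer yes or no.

yes

With Nia removed:
Round 1 — Jo starts repeating the rumor (initial).
Round 2 — checking thresholds:
  Fay: 1 of 4 neighbours ≥ 1, starts repeating the rumor.
  Gus: 1 of 2 neighbours < 2, holds.
Round 3 — checking thresholds:
  Ana: 1 of 3 neighbours < 3, holds.
  Cal: 1 of 3 neighbours < 3, holds.
  Gus: 2 of 2 neighbours ≥ 2, starts repeating the rumor.
Round 4 — no new spreads; cascade stops.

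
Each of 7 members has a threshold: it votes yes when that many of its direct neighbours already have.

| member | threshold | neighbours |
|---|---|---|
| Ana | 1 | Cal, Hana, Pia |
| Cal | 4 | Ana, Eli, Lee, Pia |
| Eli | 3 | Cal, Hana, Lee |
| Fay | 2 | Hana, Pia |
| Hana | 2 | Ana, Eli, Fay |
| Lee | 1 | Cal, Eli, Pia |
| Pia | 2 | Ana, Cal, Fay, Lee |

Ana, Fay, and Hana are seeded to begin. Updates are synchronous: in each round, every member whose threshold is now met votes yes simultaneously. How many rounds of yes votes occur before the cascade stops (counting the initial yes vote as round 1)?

Round 1 — Ana, Fay, Hana vote yes (initial).
Round 2 — checking thresholds:
  Cal: 1 of 4 neighbours < 4, below threshold.
  Eli: 1 of 3 neighbours < 3, below threshold.
  Pia: 2 of 4 neighbours ≥ 2, votes yes.
Round 3 — checking thresholds:
  Cal: 2 of 4 neighbours < 4, below threshold.
  Eli: 1 of 3 neighbours < 3, below threshold.
  Lee: 1 of 3 neighbours ≥ 1, votes yes.
Round 4 — no new yes votes; cascade stops.

3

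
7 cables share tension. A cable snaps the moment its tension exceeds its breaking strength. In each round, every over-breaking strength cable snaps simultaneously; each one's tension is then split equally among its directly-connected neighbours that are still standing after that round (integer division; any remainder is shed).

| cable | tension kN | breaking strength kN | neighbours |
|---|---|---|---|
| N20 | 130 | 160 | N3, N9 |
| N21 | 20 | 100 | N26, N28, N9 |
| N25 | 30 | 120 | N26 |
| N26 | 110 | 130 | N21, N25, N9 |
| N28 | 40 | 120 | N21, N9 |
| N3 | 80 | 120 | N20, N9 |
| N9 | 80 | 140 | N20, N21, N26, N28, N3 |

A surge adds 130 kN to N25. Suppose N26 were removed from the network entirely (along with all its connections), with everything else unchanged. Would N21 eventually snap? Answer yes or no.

no

With N26 removed:
Round 1 — N25 at 160 > 120. N25 snaps.
  N25 sheds 160 kN: no online neighbours, lost.
No further breaks.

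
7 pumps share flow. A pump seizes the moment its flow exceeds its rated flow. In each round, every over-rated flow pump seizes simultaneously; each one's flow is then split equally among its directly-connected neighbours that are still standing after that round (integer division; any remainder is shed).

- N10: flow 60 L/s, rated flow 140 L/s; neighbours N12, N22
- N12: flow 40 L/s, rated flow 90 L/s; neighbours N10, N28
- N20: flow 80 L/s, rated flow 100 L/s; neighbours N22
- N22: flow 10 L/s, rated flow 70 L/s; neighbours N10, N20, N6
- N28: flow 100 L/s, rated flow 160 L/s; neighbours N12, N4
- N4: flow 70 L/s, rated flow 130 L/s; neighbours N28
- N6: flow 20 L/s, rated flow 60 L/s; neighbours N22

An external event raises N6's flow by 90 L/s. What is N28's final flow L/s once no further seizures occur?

Round 1 — N6 at 110 > 60. N6 seizes.
  N6 sheds 110 L/s to N22: 110 each.
    N22: 10+110 = 120 > 70
Round 2 — N22 seizes.
  N22 sheds 120 L/s to N10, N20: 60 each.
    N10: 60+60 = 120 ≤ 140
    N20: 80+60 = 140 > 100
Round 3 — N20 seizes.
  N20 sheds 140 L/s: no online neighbours, lost.
No further seizures.

100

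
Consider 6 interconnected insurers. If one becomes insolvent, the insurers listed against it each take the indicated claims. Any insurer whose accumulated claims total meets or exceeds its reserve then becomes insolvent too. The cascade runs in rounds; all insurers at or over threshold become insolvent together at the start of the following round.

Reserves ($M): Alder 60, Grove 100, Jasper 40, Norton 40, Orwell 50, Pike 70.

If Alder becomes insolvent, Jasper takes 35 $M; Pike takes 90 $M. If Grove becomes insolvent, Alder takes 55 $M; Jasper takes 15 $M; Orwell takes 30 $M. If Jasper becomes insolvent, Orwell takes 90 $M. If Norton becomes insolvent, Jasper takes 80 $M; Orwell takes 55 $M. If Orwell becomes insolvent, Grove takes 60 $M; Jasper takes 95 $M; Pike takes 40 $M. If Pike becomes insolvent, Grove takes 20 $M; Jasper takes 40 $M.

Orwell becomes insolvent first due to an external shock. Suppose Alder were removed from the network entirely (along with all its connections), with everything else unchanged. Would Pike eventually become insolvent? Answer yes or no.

With Alder removed:
Round 1 — Orwell becomes insolvent (initial).
  Grove: +60 → 60 < 100
  Jasper: +95 → 95 ≥ 40
  Pike: +40 → 40 < 70
Round 2 — Jasper becomes insolvent.
No further insolvencies.

no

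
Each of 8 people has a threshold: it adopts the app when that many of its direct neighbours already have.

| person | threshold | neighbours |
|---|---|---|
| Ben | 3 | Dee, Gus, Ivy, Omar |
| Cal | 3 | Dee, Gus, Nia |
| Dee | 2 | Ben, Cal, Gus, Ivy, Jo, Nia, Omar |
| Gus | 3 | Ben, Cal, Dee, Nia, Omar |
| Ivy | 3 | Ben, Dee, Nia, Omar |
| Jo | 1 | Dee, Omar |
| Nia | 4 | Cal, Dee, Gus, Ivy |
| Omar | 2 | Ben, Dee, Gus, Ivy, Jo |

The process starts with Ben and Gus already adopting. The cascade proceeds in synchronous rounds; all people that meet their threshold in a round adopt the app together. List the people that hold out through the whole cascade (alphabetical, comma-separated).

Round 1 — Ben, Gus adopt the app (initial).
Round 2 — checking thresholds:
  Cal: 1 of 3 neighbours < 3, below threshold.
  Dee: 2 of 7 neighbours ≥ 2, adopts the app.
  Ivy: 1 of 4 neighbours < 3, below threshold.
  Nia: 1 of 4 neighbours < 4, below threshold.
  Omar: 2 of 5 neighbours ≥ 2, adopts the app.
Round 3 — checking thresholds:
  Cal: 2 of 3 neighbours < 3, below threshold.
  Ivy: 3 of 4 neighbours ≥ 3, adopts the app.
  Jo: 2 of 2 neighbours ≥ 1, adopts the app.
  Nia: 2 of 4 neighbours < 4, below threshold.
Round 4 — no new adoptions; cascade stops.

Cal, Nia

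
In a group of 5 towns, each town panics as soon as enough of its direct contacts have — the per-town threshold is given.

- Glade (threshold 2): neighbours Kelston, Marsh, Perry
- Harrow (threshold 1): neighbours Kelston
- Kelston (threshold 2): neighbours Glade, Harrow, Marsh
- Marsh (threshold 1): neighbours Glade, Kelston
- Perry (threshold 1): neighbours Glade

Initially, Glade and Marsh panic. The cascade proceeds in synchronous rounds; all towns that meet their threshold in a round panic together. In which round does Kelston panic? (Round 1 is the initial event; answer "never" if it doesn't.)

2

Round 1 — Glade, Marsh panic (initial).
Round 2 — checking thresholds:
  Kelston: 2 of 3 neighbours ≥ 2, panics.
  Perry: 1 of 1 neighbours ≥ 1, panics.
Round 3 — checking thresholds:
  Harrow: 1 of 1 neighbours ≥ 1, panics.
Round 4 — no new panics; cascade stops.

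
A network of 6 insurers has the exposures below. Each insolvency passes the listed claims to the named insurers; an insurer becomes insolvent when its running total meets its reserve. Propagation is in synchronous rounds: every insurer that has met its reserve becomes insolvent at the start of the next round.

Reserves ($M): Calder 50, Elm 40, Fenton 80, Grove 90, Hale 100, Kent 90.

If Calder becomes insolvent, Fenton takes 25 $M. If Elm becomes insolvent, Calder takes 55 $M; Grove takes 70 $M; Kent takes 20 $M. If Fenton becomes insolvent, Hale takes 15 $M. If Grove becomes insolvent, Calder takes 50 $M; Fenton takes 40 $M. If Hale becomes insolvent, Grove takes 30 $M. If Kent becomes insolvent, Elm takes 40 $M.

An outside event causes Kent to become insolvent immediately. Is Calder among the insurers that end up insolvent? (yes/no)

Round 1 — Kent becomes insolvent (initial).
  Elm: +40 → 40 ≥ 40
Round 2 — Elm becomes insolvent.
  Calder: +55 → 55 ≥ 50
  Grove: +70 → 70 < 90
Round 3 — Calder becomes insolvent.
  Fenton: +25 → 25 < 80
No further insolvencies.

yes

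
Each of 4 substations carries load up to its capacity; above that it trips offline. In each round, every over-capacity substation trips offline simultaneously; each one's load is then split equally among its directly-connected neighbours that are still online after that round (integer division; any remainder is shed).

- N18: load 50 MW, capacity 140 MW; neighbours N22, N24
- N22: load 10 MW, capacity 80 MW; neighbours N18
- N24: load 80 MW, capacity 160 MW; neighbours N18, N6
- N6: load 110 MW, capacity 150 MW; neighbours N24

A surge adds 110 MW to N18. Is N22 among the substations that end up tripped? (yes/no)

yes

Round 1 — N18 at 160 > 140. N18 trips offline.
  N18 sheds 160 MW to N22, N24: 80 each.
    N22: 10+80 = 90 > 80
    N24: 80+80 = 160 ≤ 160
Round 2 — N22 trips offline.
  N22 sheds 90 MW: no online neighbours, lost.
No further trips.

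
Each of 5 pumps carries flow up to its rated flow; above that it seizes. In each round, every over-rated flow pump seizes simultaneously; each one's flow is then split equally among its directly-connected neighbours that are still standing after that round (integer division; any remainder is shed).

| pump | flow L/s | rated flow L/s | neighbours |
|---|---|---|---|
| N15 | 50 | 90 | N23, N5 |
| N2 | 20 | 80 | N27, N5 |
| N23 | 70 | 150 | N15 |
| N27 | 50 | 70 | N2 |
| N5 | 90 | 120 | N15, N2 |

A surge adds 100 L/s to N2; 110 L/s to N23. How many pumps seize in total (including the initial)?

5

Round 1 — N2 at 120 > 80; N23 at 180 > 150. N2, N23 seize.
  N2 sheds 120 L/s to N27, N5: 60 each.
    N27: 50+60 = 110 > 70
    N5: 90+60 = 150 > 120
  N23 sheds 180 L/s to N15: 180 each.
    N15: 50+180 = 230 > 90
Round 2 — N15, N27, N5 seize.
  N15 sheds 230 L/s: no online neighbours, lost.
  N27 sheds 110 L/s: no online neighbours, lost.
  N5 sheds 150 L/s: no online neighbours, lost.
No further seizures.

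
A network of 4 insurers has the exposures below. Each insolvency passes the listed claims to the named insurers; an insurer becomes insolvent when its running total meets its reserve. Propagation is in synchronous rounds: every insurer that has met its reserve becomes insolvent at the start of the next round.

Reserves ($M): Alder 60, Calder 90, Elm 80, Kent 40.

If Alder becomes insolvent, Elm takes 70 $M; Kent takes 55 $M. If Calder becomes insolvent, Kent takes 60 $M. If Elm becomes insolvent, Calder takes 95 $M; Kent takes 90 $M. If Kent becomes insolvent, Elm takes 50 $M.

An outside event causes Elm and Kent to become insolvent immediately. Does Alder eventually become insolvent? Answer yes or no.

Round 1 — Elm, Kent become insolvent (initial).
  Calder: +95 → 95 ≥ 90
Round 2 — Calder becomes insolvent.
No further insolvencies.

no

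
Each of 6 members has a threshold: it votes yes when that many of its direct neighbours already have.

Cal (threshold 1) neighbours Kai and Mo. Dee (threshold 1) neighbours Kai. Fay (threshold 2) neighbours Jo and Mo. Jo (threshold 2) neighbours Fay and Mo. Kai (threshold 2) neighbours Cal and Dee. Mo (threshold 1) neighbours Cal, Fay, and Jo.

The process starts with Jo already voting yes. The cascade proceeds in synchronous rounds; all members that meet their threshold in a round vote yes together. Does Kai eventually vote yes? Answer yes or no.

no

Round 1 — Jo votes yes (initial).
Round 2 — checking thresholds:
  Fay: 1 of 2 neighbours < 2, not yet.
  Mo: 1 of 3 neighbours ≥ 1, votes yes.
Round 3 — checking thresholds:
  Cal: 1 of 2 neighbours ≥ 1, votes yes.
  Fay: 2 of 2 neighbours ≥ 2, votes yes.
Round 4 — no new yes votes; cascade stops.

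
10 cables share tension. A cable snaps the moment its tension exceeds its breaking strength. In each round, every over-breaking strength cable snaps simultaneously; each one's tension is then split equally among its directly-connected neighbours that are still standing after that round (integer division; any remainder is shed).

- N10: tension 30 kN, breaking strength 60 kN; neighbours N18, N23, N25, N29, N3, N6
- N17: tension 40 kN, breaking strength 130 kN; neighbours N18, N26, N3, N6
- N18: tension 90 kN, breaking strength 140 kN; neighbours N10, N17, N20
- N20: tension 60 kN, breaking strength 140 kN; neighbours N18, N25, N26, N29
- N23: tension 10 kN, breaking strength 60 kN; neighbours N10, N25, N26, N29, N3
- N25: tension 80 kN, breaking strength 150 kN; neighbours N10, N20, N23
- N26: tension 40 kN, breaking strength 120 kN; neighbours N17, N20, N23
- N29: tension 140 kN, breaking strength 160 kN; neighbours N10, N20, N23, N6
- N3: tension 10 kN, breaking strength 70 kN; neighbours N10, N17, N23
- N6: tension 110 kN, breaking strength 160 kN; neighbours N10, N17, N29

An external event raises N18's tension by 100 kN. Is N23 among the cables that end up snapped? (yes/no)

Round 1 — N18 at 190 > 140. N18 snaps.
  N18 sheds 190 kN to N10, N17, N20: 63 each (1 lost).
    N10: 30+63 = 93 > 60
    N17: 40+63 = 103 ≤ 130
    N20: 60+63 = 123 ≤ 140
Round 2 — N10 snaps.
  N10 sheds 93 kN to N23, N25, N29, N3, N6: 18 each (3 lost).
    N23: 10+18 = 28 ≤ 60
    N25: 80+18 = 98 ≤ 150
    N29: 140+18 = 158 ≤ 160
    N3: 10+18 = 28 ≤ 70
    N6: 110+18 = 128 ≤ 160
No further breaks.

no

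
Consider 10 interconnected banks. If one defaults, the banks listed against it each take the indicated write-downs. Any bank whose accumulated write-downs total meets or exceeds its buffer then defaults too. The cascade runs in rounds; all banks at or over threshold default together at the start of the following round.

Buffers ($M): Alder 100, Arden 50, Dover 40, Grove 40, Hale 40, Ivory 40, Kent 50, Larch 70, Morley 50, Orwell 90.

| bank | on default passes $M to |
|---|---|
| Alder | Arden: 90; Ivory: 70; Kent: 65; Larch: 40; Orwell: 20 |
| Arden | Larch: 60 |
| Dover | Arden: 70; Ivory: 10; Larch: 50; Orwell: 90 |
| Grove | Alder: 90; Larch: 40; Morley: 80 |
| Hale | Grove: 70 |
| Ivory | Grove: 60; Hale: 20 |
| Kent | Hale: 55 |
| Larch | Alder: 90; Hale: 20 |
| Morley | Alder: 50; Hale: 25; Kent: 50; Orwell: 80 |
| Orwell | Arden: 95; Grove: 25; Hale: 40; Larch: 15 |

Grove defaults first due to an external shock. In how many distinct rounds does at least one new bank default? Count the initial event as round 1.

4

Round 1 — Grove defaults (initial).
  Alder: +90 → 90 < 100
  Larch: +40 → 40 < 70
  Morley: +80 → 80 ≥ 50
Round 2 — Morley defaults.
  Alder: +50 → 140 ≥ 100
  Hale: +25 → 25 < 40
  Kent: +50 → 50 ≥ 50
  Orwell: +80 → 80 < 90
Round 3 — Alder, Kent default.
  Arden: +90 → 90 ≥ 50
  Hale: +55 → 80 ≥ 40
  Ivory: +70 → 70 ≥ 40
  Larch: +40 → 80 ≥ 70
  Orwell: +20 → 100 ≥ 90
Round 4 — Arden, Hale, Ivory, Larch, Orwell default.
No further defaults.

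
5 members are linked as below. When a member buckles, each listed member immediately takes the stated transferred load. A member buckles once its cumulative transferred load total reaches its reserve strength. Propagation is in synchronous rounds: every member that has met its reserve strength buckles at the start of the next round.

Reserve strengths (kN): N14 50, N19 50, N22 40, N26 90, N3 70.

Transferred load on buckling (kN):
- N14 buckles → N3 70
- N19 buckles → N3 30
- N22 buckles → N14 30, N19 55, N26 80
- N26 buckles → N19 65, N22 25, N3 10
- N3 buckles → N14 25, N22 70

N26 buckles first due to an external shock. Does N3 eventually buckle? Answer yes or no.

no

Round 1 — N26 buckles (initial).
  N19: +65 → 65 ≥ 50
  N22: +25 → 25 < 40
  N3: +10 → 10 < 70
Round 2 — N19 buckles.
  N3: +30 → 40 < 70
No further bucklings.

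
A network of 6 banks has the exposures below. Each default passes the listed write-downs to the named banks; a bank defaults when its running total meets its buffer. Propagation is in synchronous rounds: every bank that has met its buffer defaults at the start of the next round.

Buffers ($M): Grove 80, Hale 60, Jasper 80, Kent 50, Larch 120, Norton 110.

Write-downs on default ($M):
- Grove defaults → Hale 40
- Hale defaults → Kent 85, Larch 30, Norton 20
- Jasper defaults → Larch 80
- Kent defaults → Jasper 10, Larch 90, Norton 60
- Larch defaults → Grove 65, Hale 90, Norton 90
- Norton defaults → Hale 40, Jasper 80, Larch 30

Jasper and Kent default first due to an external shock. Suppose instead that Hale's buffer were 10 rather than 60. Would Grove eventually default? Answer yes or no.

no

With Hale's buffer at 10:
Round 1 — Jasper, Kent default (initial).
  Larch: +80+90 → 170 ≥ 120
  Norton: +60 → 60 < 110
Round 2 — Larch defaults.
  Grove: +65 → 65 < 80
  Hale: +90 → 90 ≥ 10
  Norton: +90 → 150 ≥ 110
Round 3 — Hale, Norton default.
No further defaults.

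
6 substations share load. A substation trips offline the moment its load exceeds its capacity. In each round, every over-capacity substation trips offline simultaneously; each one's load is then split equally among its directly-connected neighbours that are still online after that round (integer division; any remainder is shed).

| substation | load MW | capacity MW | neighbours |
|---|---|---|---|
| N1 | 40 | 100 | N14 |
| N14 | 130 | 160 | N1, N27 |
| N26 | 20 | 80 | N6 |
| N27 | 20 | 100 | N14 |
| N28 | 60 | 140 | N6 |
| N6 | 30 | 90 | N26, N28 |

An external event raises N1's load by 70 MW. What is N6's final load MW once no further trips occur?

Round 1 — N1 at 110 > 100. N1 trips offline.
  N1 sheds 110 MW to N14: 110 each.
    N14: 130+110 = 240 > 160
Round 2 — N14 trips offline.
  N14 sheds 240 MW to N27: 240 each.
    N27: 20+240 = 260 > 100
Round 3 — N27 trips offline.
  N27 sheds 260 MW: no online neighbours, lost.
No further trips.

30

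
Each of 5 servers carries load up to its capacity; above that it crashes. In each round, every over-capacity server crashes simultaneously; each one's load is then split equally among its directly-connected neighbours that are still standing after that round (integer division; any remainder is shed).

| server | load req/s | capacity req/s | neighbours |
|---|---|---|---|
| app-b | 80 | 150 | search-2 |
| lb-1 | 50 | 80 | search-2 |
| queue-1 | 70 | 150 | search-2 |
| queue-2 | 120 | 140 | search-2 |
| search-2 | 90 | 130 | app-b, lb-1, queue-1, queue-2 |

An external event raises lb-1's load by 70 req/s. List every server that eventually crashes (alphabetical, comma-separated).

Round 1 — lb-1 at 120 > 80. lb-1 crashes.
  lb-1 sheds 120 req/s to search-2: 120 each.
    search-2: 90+120 = 210 > 130
Round 2 — search-2 crashes.
  search-2 sheds 210 req/s to app-b, queue-1, queue-2: 70 each.
    app-b: 80+70 = 150 ≤ 150
    queue-1: 70+70 = 140 ≤ 150
    queue-2: 120+70 = 190 > 140
Round 3 — queue-2 crashes.
  queue-2 sheds 190 req/s: no online neighbours, lost.
No further crashes.

lb-1, queue-2, search-2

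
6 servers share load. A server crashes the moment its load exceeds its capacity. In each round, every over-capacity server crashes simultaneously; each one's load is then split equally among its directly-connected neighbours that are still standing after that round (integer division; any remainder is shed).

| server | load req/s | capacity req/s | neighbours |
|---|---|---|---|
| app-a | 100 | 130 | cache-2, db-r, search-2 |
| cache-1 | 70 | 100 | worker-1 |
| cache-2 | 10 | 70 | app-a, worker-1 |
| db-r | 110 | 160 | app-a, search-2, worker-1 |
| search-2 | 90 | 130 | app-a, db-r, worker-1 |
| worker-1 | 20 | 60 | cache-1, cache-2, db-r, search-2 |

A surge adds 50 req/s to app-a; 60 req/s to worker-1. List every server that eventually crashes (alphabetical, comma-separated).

app-a, cache-2, db-r, search-2, worker-1

Round 1 — app-a at 150 > 130; worker-1 at 80 > 60. app-a, worker-1 crash.
  app-a sheds 150 req/s to cache-2, db-r, search-2: 50 each.
    cache-2: 10+50 = 60 ≤ 70
    db-r: 110+50 = 160 ≤ 160
    search-2: 90+50 = 140 > 130
  worker-1 sheds 80 req/s to cache-1, cache-2, db-r, search-2: 20 each.
    cache-1: 70+20 = 90 ≤ 100
    cache-2: 60+20 = 80 > 70
    db-r: 160+20 = 180 > 160
    search-2: 140+20 = 160 > 130
Round 2 — cache-2, db-r, search-2 crash.
  cache-2 sheds 80 req/s: no online neighbours, lost.
  db-r sheds 180 req/s: no online neighbours, lost.
  search-2 sheds 160 req/s: no online neighbours, lost.
No further crashes.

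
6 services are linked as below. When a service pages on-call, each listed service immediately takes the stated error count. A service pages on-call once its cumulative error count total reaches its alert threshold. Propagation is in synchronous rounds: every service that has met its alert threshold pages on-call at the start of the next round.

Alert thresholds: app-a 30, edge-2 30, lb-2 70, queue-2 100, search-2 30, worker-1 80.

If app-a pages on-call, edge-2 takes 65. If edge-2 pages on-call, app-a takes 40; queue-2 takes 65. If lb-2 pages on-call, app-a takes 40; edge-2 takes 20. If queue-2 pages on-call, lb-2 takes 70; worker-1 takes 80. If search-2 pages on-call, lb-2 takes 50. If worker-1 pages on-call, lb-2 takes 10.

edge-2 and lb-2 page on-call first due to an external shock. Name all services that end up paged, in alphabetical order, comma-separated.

app-a, edge-2, lb-2

Round 1 — edge-2, lb-2 page on-call (initial).
  app-a: +40+40 → 80 ≥ 30
  queue-2: +65 → 65 < 100
Round 2 — app-a pages on-call.
No further pages.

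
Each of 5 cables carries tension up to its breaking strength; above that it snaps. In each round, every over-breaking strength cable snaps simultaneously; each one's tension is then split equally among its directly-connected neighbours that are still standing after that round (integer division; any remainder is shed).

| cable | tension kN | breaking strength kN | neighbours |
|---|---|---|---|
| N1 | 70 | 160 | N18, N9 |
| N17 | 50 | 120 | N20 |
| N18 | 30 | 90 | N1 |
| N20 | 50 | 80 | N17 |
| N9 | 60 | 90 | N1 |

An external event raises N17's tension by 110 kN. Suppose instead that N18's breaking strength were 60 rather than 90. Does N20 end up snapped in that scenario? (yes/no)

With N18's breaking strength at 60:
Round 1 — N17 at 160 > 120. N17 snaps.
  N17 sheds 160 kN to N20: 160 each.
    N20: 50+160 = 210 > 80
Round 2 — N20 snaps.
  N20 sheds 210 kN: no online neighbours, lost.
No further breaks.

yes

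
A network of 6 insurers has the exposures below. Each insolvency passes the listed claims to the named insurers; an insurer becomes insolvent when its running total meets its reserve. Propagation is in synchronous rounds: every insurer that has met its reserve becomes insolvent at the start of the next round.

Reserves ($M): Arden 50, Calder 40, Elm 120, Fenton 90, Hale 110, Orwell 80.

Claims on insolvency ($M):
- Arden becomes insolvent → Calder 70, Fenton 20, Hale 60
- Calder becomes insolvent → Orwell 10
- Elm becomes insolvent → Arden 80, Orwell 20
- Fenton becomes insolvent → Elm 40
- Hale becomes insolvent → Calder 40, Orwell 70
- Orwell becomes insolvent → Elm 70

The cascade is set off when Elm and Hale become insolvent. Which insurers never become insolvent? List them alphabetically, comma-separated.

Fenton

Round 1 — Elm, Hale become insolvent (initial).
  Arden: +80 → 80 ≥ 50
  Calder: +40 → 40 ≥ 40
  Orwell: +20+70 → 90 ≥ 80
Round 2 — Arden, Calder, Orwell become insolvent.
  Fenton: +20 → 20 < 90
No further insolvencies.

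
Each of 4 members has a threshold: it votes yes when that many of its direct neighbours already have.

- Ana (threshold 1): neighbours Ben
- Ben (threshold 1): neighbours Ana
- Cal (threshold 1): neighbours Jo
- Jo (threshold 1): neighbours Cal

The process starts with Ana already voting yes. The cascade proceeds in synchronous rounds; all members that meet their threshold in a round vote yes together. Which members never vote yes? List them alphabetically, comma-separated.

Round 1 — Ana votes yes (initial).
Round 2 — checking thresholds:
  Ben: 1 of 1 neighbours ≥ 1, votes yes.
Round 3 — no new yes votes; cascade stops.

Cal, Jo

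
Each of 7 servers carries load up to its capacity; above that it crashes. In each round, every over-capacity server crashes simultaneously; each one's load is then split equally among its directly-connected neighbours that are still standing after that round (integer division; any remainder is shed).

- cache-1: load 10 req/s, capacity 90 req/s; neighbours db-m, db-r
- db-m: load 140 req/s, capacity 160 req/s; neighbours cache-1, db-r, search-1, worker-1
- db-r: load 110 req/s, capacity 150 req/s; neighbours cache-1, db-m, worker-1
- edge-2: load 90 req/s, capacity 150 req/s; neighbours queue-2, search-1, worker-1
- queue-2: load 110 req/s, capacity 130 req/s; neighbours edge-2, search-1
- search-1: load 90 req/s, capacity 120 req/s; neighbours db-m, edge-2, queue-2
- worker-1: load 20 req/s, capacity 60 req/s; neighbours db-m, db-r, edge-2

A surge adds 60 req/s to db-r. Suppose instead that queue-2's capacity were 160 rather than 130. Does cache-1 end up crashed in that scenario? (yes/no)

yes

With queue-2's capacity at 160:
Round 1 — db-r at 170 > 150. db-r crashes.
  db-r sheds 170 req/s to cache-1, db-m, worker-1: 56 each (2 lost).
    cache-1: 10+56 = 66 ≤ 90
    db-m: 140+56 = 196 > 160
    worker-1: 20+56 = 76 > 60
Round 2 — db-m, worker-1 crash.
  db-m sheds 196 req/s to cache-1, search-1: 98 each.
    cache-1: 66+98 = 164 > 90
    search-1: 90+98 = 188 > 120
  worker-1 sheds 76 req/s to edge-2: 76 each.
    edge-2: 90+76 = 166 > 150
Round 3 — cache-1, edge-2, search-1 crash.
  cache-1 sheds 164 req/s: no online neighbours, lost.
  edge-2 sheds 166 req/s to queue-2: 166 each.
    queue-2: 110+166 = 276 > 160
  search-1 sheds 188 req/s to queue-2: 188 each.
    queue-2: 276+188 = 464 > 160
Round 4 — queue-2 crashes.
  queue-2 sheds 464 req/s: no online neighbours, lost.
No further crashes.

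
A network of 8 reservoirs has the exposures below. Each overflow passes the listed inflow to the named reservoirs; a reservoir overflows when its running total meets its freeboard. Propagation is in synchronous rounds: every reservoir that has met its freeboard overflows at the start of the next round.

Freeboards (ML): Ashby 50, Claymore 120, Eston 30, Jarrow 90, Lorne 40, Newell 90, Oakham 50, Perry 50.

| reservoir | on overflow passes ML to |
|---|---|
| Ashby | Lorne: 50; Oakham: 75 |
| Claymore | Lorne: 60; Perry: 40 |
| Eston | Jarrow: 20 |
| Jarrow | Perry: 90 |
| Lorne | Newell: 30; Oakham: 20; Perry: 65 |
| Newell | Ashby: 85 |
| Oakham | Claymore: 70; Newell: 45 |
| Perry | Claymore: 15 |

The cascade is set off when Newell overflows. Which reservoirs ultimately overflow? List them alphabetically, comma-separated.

Round 1 — Newell overflows (initial).
  Ashby: +85 → 85 ≥ 50
Round 2 — Ashby overflows.
  Lorne: +50 → 50 ≥ 40
  Oakham: +75 → 75 ≥ 50
Round 3 — Lorne, Oakham overflow.
  Claymore: +70 → 70 < 120
  Perry: +65 → 65 ≥ 50
Round 4 — Perry overflows.
  Claymore: +15 → 85 < 120
No further overflows.

Ashby, Lorne, Newell, Oakham, Perry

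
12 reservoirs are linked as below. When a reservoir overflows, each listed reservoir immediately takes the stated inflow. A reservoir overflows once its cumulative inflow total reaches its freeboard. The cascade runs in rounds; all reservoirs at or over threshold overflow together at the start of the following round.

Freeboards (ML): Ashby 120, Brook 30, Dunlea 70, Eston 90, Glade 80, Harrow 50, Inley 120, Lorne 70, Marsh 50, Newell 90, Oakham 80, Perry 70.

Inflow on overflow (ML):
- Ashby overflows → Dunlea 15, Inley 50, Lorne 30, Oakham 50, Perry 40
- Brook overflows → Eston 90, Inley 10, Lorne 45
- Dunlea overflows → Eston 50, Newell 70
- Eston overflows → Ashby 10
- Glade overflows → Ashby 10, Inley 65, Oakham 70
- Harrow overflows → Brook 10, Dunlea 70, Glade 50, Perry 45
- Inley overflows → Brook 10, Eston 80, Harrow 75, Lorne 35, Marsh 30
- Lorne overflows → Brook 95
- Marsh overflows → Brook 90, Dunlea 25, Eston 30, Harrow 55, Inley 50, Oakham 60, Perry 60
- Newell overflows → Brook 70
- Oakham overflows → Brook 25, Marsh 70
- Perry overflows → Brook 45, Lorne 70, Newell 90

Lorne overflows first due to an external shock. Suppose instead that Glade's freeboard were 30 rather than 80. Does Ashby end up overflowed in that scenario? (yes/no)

With Glade's freeboard at 30:
Round 1 — Lorne overflows (initial).
  Brook: +95 → 95 ≥ 30
Round 2 — Brook overflows.
  Eston: +90 → 90 ≥ 90
  Inley: +10 → 10 < 120
Round 3 — Eston overflows.
  Ashby: +10 → 10 < 120
No further overflows.

no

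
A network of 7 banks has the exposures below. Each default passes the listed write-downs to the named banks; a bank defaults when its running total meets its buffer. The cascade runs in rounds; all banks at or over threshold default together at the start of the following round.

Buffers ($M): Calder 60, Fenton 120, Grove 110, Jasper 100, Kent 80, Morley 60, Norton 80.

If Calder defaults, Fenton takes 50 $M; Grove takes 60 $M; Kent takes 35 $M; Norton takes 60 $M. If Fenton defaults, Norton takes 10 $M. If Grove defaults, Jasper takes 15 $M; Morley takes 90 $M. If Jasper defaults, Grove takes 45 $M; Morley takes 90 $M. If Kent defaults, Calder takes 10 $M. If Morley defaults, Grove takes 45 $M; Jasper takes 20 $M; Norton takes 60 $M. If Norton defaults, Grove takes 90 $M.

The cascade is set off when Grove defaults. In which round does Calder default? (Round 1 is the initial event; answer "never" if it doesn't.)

never

Round 1 — Grove defaults (initial).
  Jasper: +15 → 15 < 100
  Morley: +90 → 90 ≥ 60
Round 2 — Morley defaults.
  Jasper: +20 → 35 < 100
  Norton: +60 → 60 < 80
No further defaults.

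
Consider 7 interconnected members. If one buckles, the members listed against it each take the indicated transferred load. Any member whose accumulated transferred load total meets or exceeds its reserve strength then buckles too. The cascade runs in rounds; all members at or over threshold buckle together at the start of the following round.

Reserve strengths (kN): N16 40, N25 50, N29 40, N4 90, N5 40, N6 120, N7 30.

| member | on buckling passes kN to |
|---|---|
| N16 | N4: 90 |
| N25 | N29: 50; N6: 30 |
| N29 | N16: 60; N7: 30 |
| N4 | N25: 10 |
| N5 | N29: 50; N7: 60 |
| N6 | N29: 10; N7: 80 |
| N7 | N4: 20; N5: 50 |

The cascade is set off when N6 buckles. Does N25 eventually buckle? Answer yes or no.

no

Round 1 — N6 buckles (initial).
  N29: +10 → 10 < 40
  N7: +80 → 80 ≥ 30
Round 2 — N7 buckles.
  N4: +20 → 20 < 90
  N5: +50 → 50 ≥ 40
Round 3 — N5 buckles.
  N29: +50 → 60 ≥ 40
Round 4 — N29 buckles.
  N16: +60 → 60 ≥ 40
Round 5 — N16 buckles.
  N4: +90 → 110 ≥ 90
Round 6 — N4 buckles.
  N25: +10 → 10 < 50
No further bucklings.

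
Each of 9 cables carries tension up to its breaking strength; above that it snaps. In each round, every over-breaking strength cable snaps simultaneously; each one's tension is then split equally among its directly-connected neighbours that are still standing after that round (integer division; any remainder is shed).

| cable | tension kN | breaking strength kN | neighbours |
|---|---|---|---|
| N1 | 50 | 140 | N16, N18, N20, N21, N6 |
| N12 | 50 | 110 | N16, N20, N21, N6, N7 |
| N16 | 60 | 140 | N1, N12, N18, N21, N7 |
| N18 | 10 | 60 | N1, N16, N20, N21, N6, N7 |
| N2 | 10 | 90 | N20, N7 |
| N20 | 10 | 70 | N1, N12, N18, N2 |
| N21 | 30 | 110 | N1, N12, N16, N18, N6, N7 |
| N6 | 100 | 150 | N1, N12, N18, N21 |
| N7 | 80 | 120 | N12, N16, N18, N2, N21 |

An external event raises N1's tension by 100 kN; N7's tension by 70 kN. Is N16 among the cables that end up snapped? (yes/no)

no

Round 1 — N1 at 150 > 140; N7 at 150 > 120. N1, N7 snap.
  N1 sheds 150 kN to N16, N18, N20, N21, N6: 30 each.
    N16: 60+30 = 90 ≤ 140
    N18: 10+30 = 40 ≤ 60
    N20: 10+30 = 40 ≤ 70
    N21: 30+30 = 60 ≤ 110
    N6: 100+30 = 130 ≤ 150
  N7 sheds 150 kN to N12, N16, N18, N2, N21: 30 each.
    N12: 50+30 = 80 ≤ 110
    N16: 90+30 = 120 ≤ 140
    N18: 40+30 = 70 > 60
    N2: 10+30 = 40 ≤ 90
    N21: 60+30 = 90 ≤ 110
Round 2 — N18 snaps.
  N18 sheds 70 kN to N16, N20, N21, N6: 17 each (2 lost).
    N16: 120+17 = 137 ≤ 140
    N20: 40+17 = 57 ≤ 70
    N21: 90+17 = 107 ≤ 110
    N6: 130+17 = 147 ≤ 150
No further breaks.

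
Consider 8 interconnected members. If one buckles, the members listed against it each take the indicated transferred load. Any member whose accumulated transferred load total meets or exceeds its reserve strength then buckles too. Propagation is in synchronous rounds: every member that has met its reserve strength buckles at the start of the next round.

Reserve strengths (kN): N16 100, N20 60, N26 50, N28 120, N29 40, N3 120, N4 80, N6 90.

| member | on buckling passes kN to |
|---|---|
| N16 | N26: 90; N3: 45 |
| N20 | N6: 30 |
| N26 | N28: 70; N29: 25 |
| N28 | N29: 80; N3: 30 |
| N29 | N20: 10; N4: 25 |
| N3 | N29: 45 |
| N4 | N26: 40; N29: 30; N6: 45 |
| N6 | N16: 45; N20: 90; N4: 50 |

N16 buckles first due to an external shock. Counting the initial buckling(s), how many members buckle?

2

Round 1 — N16 buckles (initial).
  N26: +90 → 90 ≥ 50
  N3: +45 → 45 < 120
Round 2 — N26 buckles.
  N28: +70 → 70 < 120
  N29: +25 → 25 < 40
No further bucklings.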